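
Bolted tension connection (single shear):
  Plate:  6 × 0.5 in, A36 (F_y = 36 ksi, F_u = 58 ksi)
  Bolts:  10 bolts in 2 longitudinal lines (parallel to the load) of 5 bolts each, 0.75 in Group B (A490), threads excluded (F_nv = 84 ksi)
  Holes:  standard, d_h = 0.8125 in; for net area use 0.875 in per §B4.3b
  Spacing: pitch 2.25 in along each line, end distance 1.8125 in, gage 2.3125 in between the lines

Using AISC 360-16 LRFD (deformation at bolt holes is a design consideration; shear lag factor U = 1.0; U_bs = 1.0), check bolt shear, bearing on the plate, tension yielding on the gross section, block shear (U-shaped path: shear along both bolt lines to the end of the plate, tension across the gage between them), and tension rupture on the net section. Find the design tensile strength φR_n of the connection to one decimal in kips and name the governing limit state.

Bolt shear: A_b = π(0.75)²/4 = 0.44179 in². φR_n = 0.75 × 84 × 0.44179 × 10 × 1 = 278.3 kips.
Bearing (0.5 in plate, F_u = 58 ksi): end bolts L_c = 1.8125 − 0.8125/2 = 1.40625, R_n = min(1.2×1.40625×0.5×58, 2.4×0.75×0.5×58) = 48.938 kips/bolt; interior L_c = 2.25 − 0.8125 = 1.4375, R_n = 50.025 kips/bolt. φR_n = 0.75 × (2×48.938 + 8×50.025) = 373.6 kips.
Tension yield (gross): A_g = 6×0.5 = 3 in². φR_n = 0.90 × 36 × 3 = 97.2 kips.
Block shear: shear path 2×[1.8125+4×2.25] = 2×10.8125 in, A_gv = 10.813, A_nv = 2×(10.8125 − 4.5×0.875)×0.5 = 6.875 in²; tension across gage: (2.3125 − 1×0.875)×0.5 = 0.71875 in². R_n = min(0.6×58×6.875, 0.6×36×10.813) + 1.0×58×0.71875 = min(239.25, 233.56) + 41.688 = 275.25 kips. φR_n = 0.75 × 275.25 = 206.4 kips.
Tension rupture (net): A_n = (6 − 2×0.875)×0.5 = 2.125 in² (U = 1.0, A_e = A_n). φR_n = 0.75 × 58 × 2.125 = 92.4 kips.
Governing: min(278.3, 373.6, 97.2, 206.4, 92.4) = 92.4 kips → net-section rupture.

92.4 kips (net-section rupture governs)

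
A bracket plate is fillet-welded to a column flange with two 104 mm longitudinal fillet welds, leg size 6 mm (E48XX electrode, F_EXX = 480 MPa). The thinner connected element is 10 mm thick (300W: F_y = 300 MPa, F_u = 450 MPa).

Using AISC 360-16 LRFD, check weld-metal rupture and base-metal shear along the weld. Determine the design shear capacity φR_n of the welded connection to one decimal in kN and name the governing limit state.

Weld metal: throat = 0.707×6 = 4.242 mm, L = 2×104 = 208 mm. φR_n = 0.75 × 0.6 × 480 × 4.242 × 208 = 190.6 kN.
Base metal shear (10 mm plate): yield φR_n = 1.0×0.6×300×10×208 = 374.4 kN; rupture φR_n = 0.75×0.6×450×10×208 = 421.2 kN; take 374.4 kN (yield).
Governing: min(190.6, 374.4) = 190.6 kN → weld metal.

190.6 kN (weld metal governs)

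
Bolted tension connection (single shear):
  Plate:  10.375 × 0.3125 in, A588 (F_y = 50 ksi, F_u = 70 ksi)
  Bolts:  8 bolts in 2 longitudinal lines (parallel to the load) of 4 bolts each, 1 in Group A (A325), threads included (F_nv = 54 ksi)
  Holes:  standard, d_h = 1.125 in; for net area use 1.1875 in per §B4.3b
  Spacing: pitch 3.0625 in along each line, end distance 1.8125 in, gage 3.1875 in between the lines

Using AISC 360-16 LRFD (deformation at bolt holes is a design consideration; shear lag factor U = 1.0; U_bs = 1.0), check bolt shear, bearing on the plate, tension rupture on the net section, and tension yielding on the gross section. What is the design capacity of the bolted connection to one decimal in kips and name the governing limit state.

131.3 kips (net-section rupture governs)

Bolt shear: A_b = π(1)²/4 = 0.7854 in². φR_n = 0.75 × 54 × 0.7854 × 8 × 1 = 254.5 kips.
Bearing (0.3125 in plate, F_u = 70 ksi): end bolts L_c = 1.8125 − 1.125/2 = 1.25, R_n = min(1.2×1.25×0.3125×70, 2.4×1×0.3125×70) = 32.813 kips/bolt; interior L_c = 3.0625 − 1.125 = 1.9375, R_n = 50.859 kips/bolt. φR_n = 0.75 × (2×32.813 + 6×50.859) = 278.1 kips.
Tension rupture (net): A_n = (10.375 − 2×1.1875)×0.3125 = 2.5 in² (U = 1.0, A_e = A_n). φR_n = 0.75 × 70 × 2.5 = 131.3 kips.
Tension yield (gross): A_g = 10.375×0.3125 = 3.2422 in². φR_n = 0.90 × 50 × 3.2422 = 145.9 kips.
Governing: min(254.5, 278.1, 131.3, 145.9) = 131.3 kips → net-section rupture.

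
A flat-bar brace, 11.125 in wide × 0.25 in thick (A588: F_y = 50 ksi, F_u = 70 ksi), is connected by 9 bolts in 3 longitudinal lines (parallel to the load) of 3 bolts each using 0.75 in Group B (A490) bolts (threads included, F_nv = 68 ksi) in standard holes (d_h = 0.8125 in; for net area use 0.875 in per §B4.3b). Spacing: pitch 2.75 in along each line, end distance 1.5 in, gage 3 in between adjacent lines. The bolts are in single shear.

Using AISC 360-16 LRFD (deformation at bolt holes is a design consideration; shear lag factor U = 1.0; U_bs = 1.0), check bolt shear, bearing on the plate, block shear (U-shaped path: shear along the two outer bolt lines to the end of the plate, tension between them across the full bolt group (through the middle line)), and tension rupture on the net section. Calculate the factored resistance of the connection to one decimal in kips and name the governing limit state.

Bolt shear: A_b = π(0.75)²/4 = 0.44179 in². φR_n = 0.75 × 68 × 0.44179 × 9 × 1 = 202.8 kips.
Bearing (0.25 in plate, F_u = 70 ksi): end bolts L_c = 1.5 − 0.8125/2 = 1.09375, R_n = min(1.2×1.09375×0.25×70, 2.4×0.75×0.25×70) = 22.969 kips/bolt; interior L_c = 2.75 − 0.8125 = 1.9375, R_n = 31.5 kips/bolt. φR_n = 0.75 × (3×22.969 + 6×31.5) = 193.4 kips.
Block shear: shear path 2×[1.5+2×2.75] = 2×7 in, A_gv = 3.5, A_nv = 2×(7 − 2.5×0.875)×0.25 = 2.4063 in²; tension across gage: (6 − 2×0.875)×0.25 = 1.0625 in². R_n = min(0.6×70×2.4063, 0.6×50×3.5) + 1.0×70×1.0625 = min(101.06, 105) + 74.375 = 175.44 kips. φR_n = 0.75 × 175.44 = 131.6 kips.
Tension rupture (net): A_n = (11.125 − 3×0.875)×0.25 = 2.125 in² (U = 1.0, A_e = A_n). φR_n = 0.75 × 70 × 2.125 = 111.6 kips.
Governing: min(202.8, 193.4, 131.6, 111.6) = 111.6 kips → net-section rupture.

111.6 kips (net-section rupture governs)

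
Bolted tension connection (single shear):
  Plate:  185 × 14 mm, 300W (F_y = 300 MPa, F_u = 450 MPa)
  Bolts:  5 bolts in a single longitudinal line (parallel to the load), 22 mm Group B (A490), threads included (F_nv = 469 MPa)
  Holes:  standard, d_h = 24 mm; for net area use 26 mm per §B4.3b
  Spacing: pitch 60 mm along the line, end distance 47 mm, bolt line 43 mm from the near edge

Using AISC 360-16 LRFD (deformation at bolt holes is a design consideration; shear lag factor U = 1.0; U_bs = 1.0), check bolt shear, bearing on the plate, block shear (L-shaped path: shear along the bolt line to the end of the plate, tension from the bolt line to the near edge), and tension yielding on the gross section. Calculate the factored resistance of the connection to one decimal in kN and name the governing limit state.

Bolt shear: A_b = π(22)²/4 = 380.13 mm². φR_n = 0.75 × 469 × 380.13 × 5 × 1 = 668.6 kN.
Bearing (14 mm plate, F_u = 450 MPa): end bolts L_c = 47 − 24/2 = 35, R_n = min(1.2×35×14×450, 2.4×22×14×450) = 264.6 kN/bolt; interior L_c = 60 − 24 = 36, R_n = 272.16 kN/bolt. φR_n = 0.75 × (1×264.6 + 4×272.16) = 1014.9 kN.
Block shear: shear path 1×[47+4×60] = 1×287 mm, A_gv = 4018, A_nv = 1×(287 − 4.5×26)×14 = 2380 mm²; tension to near edge: (43 − 0.5×26)×14 = 420 mm². R_n = min(0.6×450×2380, 0.6×300×4018) + 1.0×450×420 = min(642.6, 723.24) + 189 = 831.6 kN. φR_n = 0.75 × 831.6 = 623.7 kN.
Tension yield (gross): A_g = 185×14 = 2590 mm². φR_n = 0.90 × 300 × 2590 = 699.3 kN.
Governing: min(668.6, 1014.9, 623.7, 699.3) = 623.7 kN → block shear.

623.7 kN (block shear governs)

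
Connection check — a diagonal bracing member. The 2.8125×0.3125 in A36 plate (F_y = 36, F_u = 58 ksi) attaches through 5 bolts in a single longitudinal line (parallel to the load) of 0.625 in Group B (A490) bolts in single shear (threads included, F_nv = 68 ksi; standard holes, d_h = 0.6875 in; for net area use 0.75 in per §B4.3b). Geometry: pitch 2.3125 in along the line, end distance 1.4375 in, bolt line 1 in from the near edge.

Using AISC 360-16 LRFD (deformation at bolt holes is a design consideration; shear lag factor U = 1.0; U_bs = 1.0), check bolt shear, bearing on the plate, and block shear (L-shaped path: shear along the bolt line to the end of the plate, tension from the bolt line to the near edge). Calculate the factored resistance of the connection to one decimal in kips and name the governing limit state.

62.6 kips (block shear governs)

Bolt shear: A_b = π(0.625)²/4 = 0.3068 in². φR_n = 0.75 × 68 × 0.3068 × 5 × 1 = 78.2 kips.
Bearing (0.3125 in plate, F_u = 58 ksi): end bolts L_c = 1.4375 − 0.6875/2 = 1.09375, R_n = min(1.2×1.09375×0.3125×58, 2.4×0.625×0.3125×58) = 23.789 kips/bolt; interior L_c = 2.3125 − 0.6875 = 1.625, R_n = 27.188 kips/bolt. φR_n = 0.75 × (1×23.789 + 4×27.188) = 99.4 kips.
Block shear: shear path 1×[1.4375+4×2.3125] = 1×10.6875 in, A_gv = 3.3398, A_nv = 1×(10.6875 − 4.5×0.75)×0.3125 = 2.2852 in²; tension to near edge: (1 − 0.5×0.75)×0.3125 = 0.19531 in². R_n = min(0.6×58×2.2852, 0.6×36×3.3398) + 1.0×58×0.19531 = min(79.525, 72.14) + 11.328 = 83.468 kips. φR_n = 0.75 × 83.468 = 62.6 kips.
Governing: min(78.2, 99.4, 62.6) = 62.6 kips → block shear.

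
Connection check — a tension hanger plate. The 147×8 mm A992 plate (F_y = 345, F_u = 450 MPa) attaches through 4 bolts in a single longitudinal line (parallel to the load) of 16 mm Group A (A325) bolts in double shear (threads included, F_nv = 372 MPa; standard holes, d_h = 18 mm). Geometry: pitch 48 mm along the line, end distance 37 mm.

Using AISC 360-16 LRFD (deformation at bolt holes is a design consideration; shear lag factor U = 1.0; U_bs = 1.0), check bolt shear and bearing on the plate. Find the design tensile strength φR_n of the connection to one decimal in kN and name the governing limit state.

Bolt shear: A_b = π(16)²/4 = 201.06 mm². φR_n = 0.75 × 372 × 201.06 × 4 × 2 = 448.8 kN.
Bearing (8 mm plate, F_u = 450 MPa): end bolts L_c = 37 − 18/2 = 28, R_n = min(1.2×28×8×450, 2.4×16×8×450) = 120.96 kN/bolt; interior L_c = 48 − 18 = 30, R_n = 129.6 kN/bolt. φR_n = 0.75 × (1×120.96 + 3×129.6) = 382.3 kN.
Governing: min(448.8, 382.3) = 382.3 kN → bearing.

382.3 kN (bearing governs)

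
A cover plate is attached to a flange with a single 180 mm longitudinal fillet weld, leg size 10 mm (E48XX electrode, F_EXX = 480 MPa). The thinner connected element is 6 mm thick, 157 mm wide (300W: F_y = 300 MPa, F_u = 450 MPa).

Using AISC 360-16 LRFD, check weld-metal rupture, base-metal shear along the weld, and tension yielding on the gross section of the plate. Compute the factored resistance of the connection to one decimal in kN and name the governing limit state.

194.4 kN (base-metal shear governs)

Weld metal: throat = 0.707×10 = 7.07 mm, L = 180 mm. φR_n = 0.75 × 0.6 × 480 × 7.07 × 180 = 274.9 kN.
Base metal shear (6 mm plate): yield φR_n = 1.0×0.6×300×6×180 = 194.4 kN; rupture φR_n = 0.75×0.6×450×6×180 = 218.7 kN; take 194.4 kN (yield).
Tension yield (gross): A_g = 157×6 = 942 mm². φR_n = 0.90 × 300 × 942 = 254.3 kN.
Governing: min(274.9, 194.4, 254.3) = 194.4 kN → base-metal shear.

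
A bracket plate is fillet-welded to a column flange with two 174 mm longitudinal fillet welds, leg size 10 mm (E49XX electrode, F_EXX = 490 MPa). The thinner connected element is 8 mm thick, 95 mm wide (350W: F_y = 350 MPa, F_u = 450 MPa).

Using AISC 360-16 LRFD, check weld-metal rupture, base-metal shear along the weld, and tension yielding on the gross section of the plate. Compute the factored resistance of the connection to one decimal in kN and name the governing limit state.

Weld metal: throat = 0.707×10 = 7.07 mm, L = 2×174 = 348 mm. φR_n = 0.75 × 0.6 × 490 × 7.07 × 348 = 542.5 kN.
Base metal shear (8 mm plate): yield φR_n = 1.0×0.6×350×8×348 = 584.6 kN; rupture φR_n = 0.75×0.6×450×8×348 = 563.8 kN; take 563.8 kN (rupture).
Tension yield (gross): A_g = 95×8 = 760 mm². φR_n = 0.90 × 350 × 760 = 239.4 kN.
Governing: min(542.5, 563.8, 239.4) = 239.4 kN → gross-section yield.

239.4 kN (gross-section yield governs)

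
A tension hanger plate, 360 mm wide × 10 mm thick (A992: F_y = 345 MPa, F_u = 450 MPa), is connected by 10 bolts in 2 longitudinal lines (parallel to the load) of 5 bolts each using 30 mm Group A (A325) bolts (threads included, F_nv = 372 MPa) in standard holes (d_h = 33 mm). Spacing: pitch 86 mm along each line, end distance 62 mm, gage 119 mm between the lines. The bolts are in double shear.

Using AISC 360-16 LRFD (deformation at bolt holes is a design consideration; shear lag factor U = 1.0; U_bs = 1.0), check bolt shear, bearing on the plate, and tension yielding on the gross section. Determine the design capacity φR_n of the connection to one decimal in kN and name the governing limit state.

1117.8 kN (gross-section yield governs)

Bolt shear: A_b = π(30)²/4 = 706.86 mm². φR_n = 0.75 × 372 × 706.86 × 10 × 2 = 3944.3 kN.
Bearing (10 mm plate, F_u = 450 MPa): end bolts L_c = 62 − 33/2 = 45.5, R_n = min(1.2×45.5×10×450, 2.4×30×10×450) = 245.7 kN/bolt; interior L_c = 86 − 33 = 53, R_n = 286.2 kN/bolt. φR_n = 0.75 × (2×245.7 + 8×286.2) = 2085.8 kN.
Tension yield (gross): A_g = 360×10 = 3600 mm². φR_n = 0.90 × 345 × 3600 = 1117.8 kN.
Governing: min(3944.3, 2085.8, 1117.8) = 1117.8 kN → gross-section yield.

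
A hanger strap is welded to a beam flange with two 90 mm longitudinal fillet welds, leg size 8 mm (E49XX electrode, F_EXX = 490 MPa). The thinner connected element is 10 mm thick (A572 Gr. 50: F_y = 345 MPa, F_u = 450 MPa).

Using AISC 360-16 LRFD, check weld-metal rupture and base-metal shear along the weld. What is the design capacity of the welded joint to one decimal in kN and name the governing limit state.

Weld metal: throat = 0.707×8 = 5.656 mm, L = 2×90 = 180 mm. φR_n = 0.75 × 0.6 × 490 × 5.656 × 180 = 224.5 kN.
Base metal shear (10 mm plate): yield φR_n = 1.0×0.6×345×10×180 = 372.6 kN; rupture φR_n = 0.75×0.6×450×10×180 = 364.5 kN; take 364.5 kN (rupture).
Governing: min(224.5, 364.5) = 224.5 kN → weld metal.

224.5 kN (weld metal governs)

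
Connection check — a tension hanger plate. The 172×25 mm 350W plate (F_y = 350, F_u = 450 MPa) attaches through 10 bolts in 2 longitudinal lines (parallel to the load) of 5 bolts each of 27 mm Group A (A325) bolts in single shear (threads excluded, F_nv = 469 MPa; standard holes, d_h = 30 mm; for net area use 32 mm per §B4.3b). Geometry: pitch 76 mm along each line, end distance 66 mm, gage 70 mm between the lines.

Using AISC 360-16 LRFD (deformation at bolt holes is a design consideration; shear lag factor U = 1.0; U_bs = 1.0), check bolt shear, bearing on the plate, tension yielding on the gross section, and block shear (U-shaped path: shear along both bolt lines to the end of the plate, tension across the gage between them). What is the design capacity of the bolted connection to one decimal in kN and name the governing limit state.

1354.5 kN (gross-section yield governs)

Bolt shear: A_b = π(27)²/4 = 572.56 mm². φR_n = 0.75 × 469 × 572.56 × 10 × 1 = 2014.0 kN.
Bearing (25 mm plate, F_u = 450 MPa): end bolts L_c = 66 − 30/2 = 51, R_n = min(1.2×51×25×450, 2.4×27×25×450) = 688.5 kN/bolt; interior L_c = 76 − 30 = 46, R_n = 621 kN/bolt. φR_n = 0.75 × (2×688.5 + 8×621) = 4758.8 kN.
Tension yield (gross): A_g = 172×25 = 4300 mm². φR_n = 0.90 × 350 × 4300 = 1354.5 kN.
Block shear: shear path 2×[66+4×76] = 2×370 mm, A_gv = 18500, A_nv = 2×(370 − 4.5×32)×25 = 11300 mm²; tension across gage: (70 − 1×32)×25 = 950 mm². R_n = min(0.6×450×11300, 0.6×350×18500) + 1.0×450×950 = min(3051, 3885) + 427.5 = 3478.5 kN. φR_n = 0.75 × 3478.5 = 2608.9 kN.
Governing: min(2014.0, 4758.8, 1354.5, 2608.9) = 1354.5 kN → gross-section yield.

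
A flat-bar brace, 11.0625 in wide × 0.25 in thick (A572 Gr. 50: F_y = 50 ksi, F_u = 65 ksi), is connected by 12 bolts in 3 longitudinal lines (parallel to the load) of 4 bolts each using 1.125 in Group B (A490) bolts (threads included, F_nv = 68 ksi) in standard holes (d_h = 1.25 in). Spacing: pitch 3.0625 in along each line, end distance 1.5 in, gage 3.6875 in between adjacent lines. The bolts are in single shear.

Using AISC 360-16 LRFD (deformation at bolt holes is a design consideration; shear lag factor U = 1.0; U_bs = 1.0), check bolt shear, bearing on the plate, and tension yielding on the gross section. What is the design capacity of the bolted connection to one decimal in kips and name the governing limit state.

124.5 kips (gross-section yield governs)

Bolt shear: A_b = π(1.125)²/4 = 0.99402 in². φR_n = 0.75 × 68 × 0.99402 × 12 × 1 = 608.3 kips.
Bearing (0.25 in plate, F_u = 65 ksi): end bolts L_c = 1.5 − 1.25/2 = 0.875, R_n = min(1.2×0.875×0.25×65, 2.4×1.125×0.25×65) = 17.063 kips/bolt; interior L_c = 3.0625 − 1.25 = 1.8125, R_n = 35.344 kips/bolt. φR_n = 0.75 × (3×17.063 + 9×35.344) = 277.0 kips.
Tension yield (gross): A_g = 11.0625×0.25 = 2.7656 in². φR_n = 0.90 × 50 × 2.7656 = 124.5 kips.
Governing: min(608.3, 277.0, 124.5) = 124.5 kips → gross-section yield.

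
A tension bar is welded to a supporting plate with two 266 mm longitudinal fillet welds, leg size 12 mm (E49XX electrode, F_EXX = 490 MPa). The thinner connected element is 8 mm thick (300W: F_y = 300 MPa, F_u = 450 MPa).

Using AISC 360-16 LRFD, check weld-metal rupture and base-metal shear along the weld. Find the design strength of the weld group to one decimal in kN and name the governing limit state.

Weld metal: throat = 0.707×12 = 8.484 mm, L = 2×266 = 532 mm. φR_n = 0.75 × 0.6 × 490 × 8.484 × 532 = 995.2 kN.
Base metal shear (8 mm plate): yield φR_n = 1.0×0.6×300×8×532 = 766.1 kN; rupture φR_n = 0.75×0.6×450×8×532 = 861.8 kN; take 766.1 kN (yield).
Governing: min(995.2, 766.1) = 766.1 kN → base-metal shear.

766.1 kN (base-metal shear governs)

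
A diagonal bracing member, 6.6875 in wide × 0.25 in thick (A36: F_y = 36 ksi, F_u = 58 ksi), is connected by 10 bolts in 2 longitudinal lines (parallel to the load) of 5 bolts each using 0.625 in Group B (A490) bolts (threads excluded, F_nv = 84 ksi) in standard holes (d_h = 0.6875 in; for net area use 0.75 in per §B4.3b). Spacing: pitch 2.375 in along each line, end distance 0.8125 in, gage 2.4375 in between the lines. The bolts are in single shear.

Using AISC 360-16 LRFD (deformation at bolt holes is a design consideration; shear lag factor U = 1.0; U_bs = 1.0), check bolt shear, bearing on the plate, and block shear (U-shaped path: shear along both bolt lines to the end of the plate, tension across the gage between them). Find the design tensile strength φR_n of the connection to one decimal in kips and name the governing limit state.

101.9 kips (block shear governs)

Bolt shear: A_b = π(0.625)²/4 = 0.3068 in². φR_n = 0.75 × 84 × 0.3068 × 10 × 1 = 193.3 kips.
Bearing (0.25 in plate, F_u = 58 ksi): end bolts L_c = 0.8125 − 0.6875/2 = 0.46875, R_n = min(1.2×0.46875×0.25×58, 2.4×0.625×0.25×58) = 8.1563 kips/bolt; interior L_c = 2.375 − 0.6875 = 1.6875, R_n = 21.75 kips/bolt. φR_n = 0.75 × (2×8.1563 + 8×21.75) = 142.7 kips.
Block shear: shear path 2×[0.8125+4×2.375] = 2×10.3125 in, A_gv = 5.1563, A_nv = 2×(10.3125 − 4.5×0.75)×0.25 = 3.4688 in²; tension across gage: (2.4375 − 1×0.75)×0.25 = 0.42188 in². R_n = min(0.6×58×3.4688, 0.6×36×5.1563) + 1.0×58×0.42188 = min(120.71, 111.38) + 24.469 = 135.85 kips. φR_n = 0.75 × 135.85 = 101.9 kips.
Governing: min(193.3, 142.7, 101.9) = 101.9 kips → block shear.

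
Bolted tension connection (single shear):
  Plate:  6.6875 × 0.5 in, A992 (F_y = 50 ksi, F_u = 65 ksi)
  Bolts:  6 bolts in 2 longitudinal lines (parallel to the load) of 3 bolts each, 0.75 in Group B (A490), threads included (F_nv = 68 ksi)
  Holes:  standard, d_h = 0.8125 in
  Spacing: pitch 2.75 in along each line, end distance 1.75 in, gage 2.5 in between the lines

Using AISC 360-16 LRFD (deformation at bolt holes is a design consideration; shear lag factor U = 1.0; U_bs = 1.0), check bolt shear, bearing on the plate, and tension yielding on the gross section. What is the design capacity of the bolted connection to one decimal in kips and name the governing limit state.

Bolt shear: A_b = π(0.75)²/4 = 0.44179 in². φR_n = 0.75 × 68 × 0.44179 × 6 × 1 = 135.2 kips.
Bearing (0.5 in plate, F_u = 65 ksi): end bolts L_c = 1.75 − 0.8125/2 = 1.34375, R_n = min(1.2×1.34375×0.5×65, 2.4×0.75×0.5×65) = 52.406 kips/bolt; interior L_c = 2.75 − 0.8125 = 1.9375, R_n = 58.5 kips/bolt. φR_n = 0.75 × (2×52.406 + 4×58.5) = 254.1 kips.
Tension yield (gross): A_g = 6.6875×0.5 = 3.3438 in². φR_n = 0.90 × 50 × 3.3438 = 150.5 kips.
Governing: min(135.2, 254.1, 150.5) = 135.2 kips → bolt shear.

135.2 kips (bolt shear governs)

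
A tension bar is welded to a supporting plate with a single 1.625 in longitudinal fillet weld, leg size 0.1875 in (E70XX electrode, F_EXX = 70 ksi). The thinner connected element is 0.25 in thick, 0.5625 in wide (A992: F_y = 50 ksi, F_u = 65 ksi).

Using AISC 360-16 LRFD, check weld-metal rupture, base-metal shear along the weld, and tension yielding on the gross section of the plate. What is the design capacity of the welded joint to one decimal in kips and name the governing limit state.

6.3 kips (gross-section yield governs)

Weld metal: throat = 0.707×0.1875 = 0.13256 in, L = 1.625 in. φR_n = 0.75 × 0.6 × 70 × 0.13256 × 1.625 = 6.8 kips.
Base metal shear (0.25 in plate): yield φR_n = 1.0×0.6×50×0.25×1.625 = 12.2 kips; rupture φR_n = 0.75×0.6×65×0.25×1.625 = 11.9 kips; take 11.9 kips (rupture).
Tension yield (gross): A_g = 0.5625×0.25 = 0.14063 in². φR_n = 0.90 × 50 × 0.14063 = 6.3 kips.
Governing: min(6.8, 11.9, 6.3) = 6.3 kips → gross-section yield.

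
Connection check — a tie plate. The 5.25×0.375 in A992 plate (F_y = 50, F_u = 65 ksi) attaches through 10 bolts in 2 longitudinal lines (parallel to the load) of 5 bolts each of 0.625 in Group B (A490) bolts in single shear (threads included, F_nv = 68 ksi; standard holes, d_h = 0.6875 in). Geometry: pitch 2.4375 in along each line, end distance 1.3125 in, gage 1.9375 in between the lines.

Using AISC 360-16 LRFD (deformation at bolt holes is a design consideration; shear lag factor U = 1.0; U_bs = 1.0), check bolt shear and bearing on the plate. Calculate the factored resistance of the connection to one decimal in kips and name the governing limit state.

Bolt shear: A_b = π(0.625)²/4 = 0.3068 in². φR_n = 0.75 × 68 × 0.3068 × 10 × 1 = 156.5 kips.
Bearing (0.375 in plate, F_u = 65 ksi): end bolts L_c = 1.3125 − 0.6875/2 = 0.96875, R_n = min(1.2×0.96875×0.375×65, 2.4×0.625×0.375×65) = 28.336 kips/bolt; interior L_c = 2.4375 − 0.6875 = 1.75, R_n = 36.563 kips/bolt. φR_n = 0.75 × (2×28.336 + 8×36.563) = 261.9 kips.
Governing: min(156.5, 261.9) = 156.5 kips → bolt shear.

156.5 kips (bolt shear governs)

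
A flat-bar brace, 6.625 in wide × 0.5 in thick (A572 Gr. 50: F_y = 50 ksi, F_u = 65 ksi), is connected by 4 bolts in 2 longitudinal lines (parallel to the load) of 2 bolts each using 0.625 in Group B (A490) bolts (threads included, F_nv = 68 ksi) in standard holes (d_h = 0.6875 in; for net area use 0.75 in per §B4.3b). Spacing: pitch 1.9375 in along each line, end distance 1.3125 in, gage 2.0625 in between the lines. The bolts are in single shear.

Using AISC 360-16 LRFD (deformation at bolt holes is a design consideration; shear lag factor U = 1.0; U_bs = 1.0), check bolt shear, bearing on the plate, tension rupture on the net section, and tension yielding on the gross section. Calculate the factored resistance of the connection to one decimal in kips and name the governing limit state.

Bolt shear: A_b = π(0.625)²/4 = 0.3068 in². φR_n = 0.75 × 68 × 0.3068 × 4 × 1 = 62.6 kips.
Bearing (0.5 in plate, F_u = 65 ksi): end bolts L_c = 1.3125 − 0.6875/2 = 0.96875, R_n = min(1.2×0.96875×0.5×65, 2.4×0.625×0.5×65) = 37.781 kips/bolt; interior L_c = 1.9375 − 0.6875 = 1.25, R_n = 48.75 kips/bolt. φR_n = 0.75 × (2×37.781 + 2×48.75) = 129.8 kips.
Tension rupture (net): A_n = (6.625 − 2×0.75)×0.5 = 2.5625 in² (U = 1.0, A_e = A_n). φR_n = 0.75 × 65 × 2.5625 = 124.9 kips.
Tension yield (gross): A_g = 6.625×0.5 = 3.3125 in². φR_n = 0.90 × 50 × 3.3125 = 149.1 kips.
Governing: min(62.6, 129.8, 124.9, 149.1) = 62.6 kips → bolt shear.

62.6 kips (bolt shear governs)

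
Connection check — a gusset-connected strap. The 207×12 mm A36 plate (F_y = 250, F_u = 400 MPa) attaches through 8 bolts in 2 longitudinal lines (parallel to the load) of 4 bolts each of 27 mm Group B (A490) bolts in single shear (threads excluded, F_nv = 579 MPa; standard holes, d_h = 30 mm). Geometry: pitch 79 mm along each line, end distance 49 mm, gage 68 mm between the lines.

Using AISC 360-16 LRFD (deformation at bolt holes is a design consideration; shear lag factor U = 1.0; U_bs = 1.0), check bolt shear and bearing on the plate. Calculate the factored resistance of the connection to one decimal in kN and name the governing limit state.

Bolt shear: A_b = π(27)²/4 = 572.56 mm². φR_n = 0.75 × 579 × 572.56 × 8 × 1 = 1989.1 kN.
Bearing (12 mm plate, F_u = 400 MPa): end bolts L_c = 49 − 30/2 = 34, R_n = min(1.2×34×12×400, 2.4×27×12×400) = 195.84 kN/bolt; interior L_c = 79 − 30 = 49, R_n = 282.24 kN/bolt. φR_n = 0.75 × (2×195.84 + 6×282.24) = 1563.8 kN.
Governing: min(1989.1, 1563.8) = 1563.8 kN → bearing.

1563.8 kN (bearing governs)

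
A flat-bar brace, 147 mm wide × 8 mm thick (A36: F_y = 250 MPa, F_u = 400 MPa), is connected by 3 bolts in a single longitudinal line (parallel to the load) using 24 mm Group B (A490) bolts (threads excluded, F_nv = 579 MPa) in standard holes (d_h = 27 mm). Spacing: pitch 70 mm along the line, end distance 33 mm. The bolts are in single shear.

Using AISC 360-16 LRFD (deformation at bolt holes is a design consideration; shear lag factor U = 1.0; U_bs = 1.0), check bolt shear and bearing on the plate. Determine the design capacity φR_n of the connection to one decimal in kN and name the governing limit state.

303.8 kN (bearing governs)

Bolt shear: A_b = π(24)²/4 = 452.39 mm². φR_n = 0.75 × 579 × 452.39 × 3 × 1 = 589.4 kN.
Bearing (8 mm plate, F_u = 400 MPa): end bolts L_c = 33 − 27/2 = 19.5, R_n = min(1.2×19.5×8×400, 2.4×24×8×400) = 74.88 kN/bolt; interior L_c = 70 − 27 = 43, R_n = 165.12 kN/bolt. φR_n = 0.75 × (1×74.88 + 2×165.12) = 303.8 kN.
Governing: min(589.4, 303.8) = 303.8 kN → bearing.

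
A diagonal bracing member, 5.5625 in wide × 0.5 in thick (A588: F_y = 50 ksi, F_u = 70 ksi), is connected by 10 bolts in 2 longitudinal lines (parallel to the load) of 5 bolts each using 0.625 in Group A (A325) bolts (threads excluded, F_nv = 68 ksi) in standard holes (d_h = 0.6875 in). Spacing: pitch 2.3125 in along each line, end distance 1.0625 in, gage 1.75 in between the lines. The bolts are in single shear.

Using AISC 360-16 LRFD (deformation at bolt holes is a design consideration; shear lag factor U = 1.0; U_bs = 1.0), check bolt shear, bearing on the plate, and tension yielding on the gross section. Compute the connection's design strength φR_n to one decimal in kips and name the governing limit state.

125.2 kips (gross-section yield governs)

Bolt shear: A_b = π(0.625)²/4 = 0.3068 in². φR_n = 0.75 × 68 × 0.3068 × 10 × 1 = 156.5 kips.
Bearing (0.5 in plate, F_u = 70 ksi): end bolts L_c = 1.0625 − 0.6875/2 = 0.71875, R_n = min(1.2×0.71875×0.5×70, 2.4×0.625×0.5×70) = 30.188 kips/bolt; interior L_c = 2.3125 − 0.6875 = 1.625, R_n = 52.5 kips/bolt. φR_n = 0.75 × (2×30.188 + 8×52.5) = 360.3 kips.
Tension yield (gross): A_g = 5.5625×0.5 = 2.7813 in². φR_n = 0.90 × 50 × 2.7813 = 125.2 kips.
Governing: min(156.5, 360.3, 125.2) = 125.2 kips → gross-section yield.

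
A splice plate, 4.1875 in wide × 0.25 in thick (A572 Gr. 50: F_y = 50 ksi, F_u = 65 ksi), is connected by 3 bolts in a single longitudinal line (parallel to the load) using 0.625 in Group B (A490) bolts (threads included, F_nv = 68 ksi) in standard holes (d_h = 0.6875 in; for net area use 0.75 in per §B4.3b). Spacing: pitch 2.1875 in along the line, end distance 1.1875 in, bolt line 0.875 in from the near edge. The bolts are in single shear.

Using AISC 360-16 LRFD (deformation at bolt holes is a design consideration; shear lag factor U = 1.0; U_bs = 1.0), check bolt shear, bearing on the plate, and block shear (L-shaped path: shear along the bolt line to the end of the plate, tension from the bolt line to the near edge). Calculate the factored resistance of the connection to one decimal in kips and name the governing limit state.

Bolt shear: A_b = π(0.625)²/4 = 0.3068 in². φR_n = 0.75 × 68 × 0.3068 × 3 × 1 = 46.9 kips.
Bearing (0.25 in plate, F_u = 65 ksi): end bolts L_c = 1.1875 − 0.6875/2 = 0.84375, R_n = min(1.2×0.84375×0.25×65, 2.4×0.625×0.25×65) = 16.453 kips/bolt; interior L_c = 2.1875 − 0.6875 = 1.5, R_n = 24.375 kips/bolt. φR_n = 0.75 × (1×16.453 + 2×24.375) = 48.9 kips.
Block shear: shear path 1×[1.1875+2×2.1875] = 1×5.5625 in, A_gv = 1.3906, A_nv = 1×(5.5625 − 2.5×0.75)×0.25 = 0.92188 in²; tension to near edge: (0.875 − 0.5×0.75)×0.25 = 0.125 in². R_n = min(0.6×65×0.92188, 0.6×50×1.3906) + 1.0×65×0.125 = min(35.953, 41.718) + 8.125 = 44.078 kips. φR_n = 0.75 × 44.078 = 33.1 kips.
Governing: min(46.9, 48.9, 33.1) = 33.1 kips → block shear.

33.1 kips (block shear governs)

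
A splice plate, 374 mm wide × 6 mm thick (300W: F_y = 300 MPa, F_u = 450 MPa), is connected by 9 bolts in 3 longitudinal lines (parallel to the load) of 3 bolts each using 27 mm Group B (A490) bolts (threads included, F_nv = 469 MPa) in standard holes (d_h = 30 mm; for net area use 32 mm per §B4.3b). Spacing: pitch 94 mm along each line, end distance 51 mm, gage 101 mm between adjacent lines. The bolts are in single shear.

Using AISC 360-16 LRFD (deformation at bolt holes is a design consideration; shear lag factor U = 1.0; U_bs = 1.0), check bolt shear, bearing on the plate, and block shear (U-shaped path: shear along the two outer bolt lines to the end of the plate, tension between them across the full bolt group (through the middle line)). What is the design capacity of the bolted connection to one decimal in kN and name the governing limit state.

665.8 kN (block shear governs)

Bolt shear: A_b = π(27)²/4 = 572.56 mm². φR_n = 0.75 × 469 × 572.56 × 9 × 1 = 1812.6 kN.
Bearing (6 mm plate, F_u = 450 MPa): end bolts L_c = 51 − 30/2 = 36, R_n = min(1.2×36×6×450, 2.4×27×6×450) = 116.64 kN/bolt; interior L_c = 94 − 30 = 64, R_n = 174.96 kN/bolt. φR_n = 0.75 × (3×116.64 + 6×174.96) = 1049.8 kN.
Block shear: shear path 2×[51+2×94] = 2×239 mm, A_gv = 2868, A_nv = 2×(239 − 2.5×32)×6 = 1908 mm²; tension across gage: (202 − 2×32)×6 = 828 mm². R_n = min(0.6×450×1908, 0.6×300×2868) + 1.0×450×828 = min(515.16, 516.24) + 372.6 = 887.76 kN. φR_n = 0.75 × 887.76 = 665.8 kN.
Governing: min(1812.6, 1049.8, 665.8) = 665.8 kN → block shear.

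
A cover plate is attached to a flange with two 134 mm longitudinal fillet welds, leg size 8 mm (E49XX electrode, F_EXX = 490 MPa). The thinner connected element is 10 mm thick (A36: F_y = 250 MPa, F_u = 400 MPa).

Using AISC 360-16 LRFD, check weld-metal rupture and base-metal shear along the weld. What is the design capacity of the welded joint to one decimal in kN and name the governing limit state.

334.2 kN (weld metal governs)

Weld metal: throat = 0.707×8 = 5.656 mm, L = 2×134 = 268 mm. φR_n = 0.75 × 0.6 × 490 × 5.656 × 268 = 334.2 kN.
Base metal shear (10 mm plate): yield φR_n = 1.0×0.6×250×10×268 = 402.0 kN; rupture φR_n = 0.75×0.6×400×10×268 = 482.4 kN; take 402.0 kN (yield).
Governing: min(334.2, 402.0) = 334.2 kN → weld metal.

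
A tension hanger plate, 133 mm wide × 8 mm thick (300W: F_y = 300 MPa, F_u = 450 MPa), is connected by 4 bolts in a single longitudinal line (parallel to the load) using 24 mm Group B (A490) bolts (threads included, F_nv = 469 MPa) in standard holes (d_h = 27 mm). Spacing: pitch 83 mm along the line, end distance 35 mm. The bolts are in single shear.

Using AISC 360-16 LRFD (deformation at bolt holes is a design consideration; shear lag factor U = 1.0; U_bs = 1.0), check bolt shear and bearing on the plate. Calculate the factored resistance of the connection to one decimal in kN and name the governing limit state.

536.2 kN (bearing governs)

Bolt shear: A_b = π(24)²/4 = 452.39 mm². φR_n = 0.75 × 469 × 452.39 × 4 × 1 = 636.5 kN.
Bearing (8 mm plate, F_u = 450 MPa): end bolts L_c = 35 − 27/2 = 21.5, R_n = min(1.2×21.5×8×450, 2.4×24×8×450) = 92.88 kN/bolt; interior L_c = 83 − 27 = 56, R_n = 207.36 kN/bolt. φR_n = 0.75 × (1×92.88 + 3×207.36) = 536.2 kN.
Governing: min(636.5, 536.2) = 536.2 kN → bearing.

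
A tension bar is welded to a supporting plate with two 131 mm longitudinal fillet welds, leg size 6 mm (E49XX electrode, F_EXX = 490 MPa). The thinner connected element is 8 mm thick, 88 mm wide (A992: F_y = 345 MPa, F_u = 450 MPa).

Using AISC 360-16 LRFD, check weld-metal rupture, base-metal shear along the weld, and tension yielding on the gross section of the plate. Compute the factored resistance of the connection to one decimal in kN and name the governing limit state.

Weld metal: throat = 0.707×6 = 4.242 mm, L = 2×131 = 262 mm. φR_n = 0.75 × 0.6 × 490 × 4.242 × 262 = 245.1 kN.
Base metal shear (8 mm plate): yield φR_n = 1.0×0.6×345×8×262 = 433.9 kN; rupture φR_n = 0.75×0.6×450×8×262 = 424.4 kN; take 424.4 kN (rupture).
Tension yield (gross): A_g = 88×8 = 704 mm². φR_n = 0.90 × 345 × 704 = 218.6 kN.
Governing: min(245.1, 424.4, 218.6) = 218.6 kN → gross-section yield.

218.6 kN (gross-section yield governs)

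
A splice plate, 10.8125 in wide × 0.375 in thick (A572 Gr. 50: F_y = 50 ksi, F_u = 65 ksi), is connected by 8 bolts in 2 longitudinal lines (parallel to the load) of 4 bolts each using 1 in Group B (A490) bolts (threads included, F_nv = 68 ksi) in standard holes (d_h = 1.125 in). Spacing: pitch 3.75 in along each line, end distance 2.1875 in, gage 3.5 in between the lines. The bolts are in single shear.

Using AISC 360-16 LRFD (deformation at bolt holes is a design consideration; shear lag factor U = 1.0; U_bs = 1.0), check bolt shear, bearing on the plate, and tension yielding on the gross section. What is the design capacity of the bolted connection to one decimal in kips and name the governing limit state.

Bolt shear: A_b = π(1)²/4 = 0.7854 in². φR_n = 0.75 × 68 × 0.7854 × 8 × 1 = 320.4 kips.
Bearing (0.375 in plate, F_u = 65 ksi): end bolts L_c = 2.1875 − 1.125/2 = 1.625, R_n = min(1.2×1.625×0.375×65, 2.4×1×0.375×65) = 47.531 kips/bolt; interior L_c = 3.75 − 1.125 = 2.625, R_n = 58.5 kips/bolt. φR_n = 0.75 × (2×47.531 + 6×58.5) = 334.5 kips.
Tension yield (gross): A_g = 10.8125×0.375 = 4.0547 in². φR_n = 0.90 × 50 × 4.0547 = 182.5 kips.
Governing: min(320.4, 334.5, 182.5) = 182.5 kips → gross-section yield.

182.5 kips (gross-section yield governs)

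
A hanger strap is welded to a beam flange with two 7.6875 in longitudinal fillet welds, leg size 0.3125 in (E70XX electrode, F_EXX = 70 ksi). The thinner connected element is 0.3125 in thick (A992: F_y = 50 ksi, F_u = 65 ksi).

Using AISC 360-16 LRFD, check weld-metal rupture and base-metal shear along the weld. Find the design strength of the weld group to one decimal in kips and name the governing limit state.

107.0 kips (weld metal governs)

Weld metal: throat = 0.707×0.3125 = 0.22094 in, L = 2×7.6875 = 15.375 in. φR_n = 0.75 × 0.6 × 70 × 0.22094 × 15.375 = 107.0 kips.
Base metal shear (0.3125 in plate): yield φR_n = 1.0×0.6×50×0.3125×15.375 = 144.1 kips; rupture φR_n = 0.75×0.6×65×0.3125×15.375 = 140.5 kips; take 140.5 kips (rupture).
Governing: min(107.0, 140.5) = 107.0 kips → weld metal.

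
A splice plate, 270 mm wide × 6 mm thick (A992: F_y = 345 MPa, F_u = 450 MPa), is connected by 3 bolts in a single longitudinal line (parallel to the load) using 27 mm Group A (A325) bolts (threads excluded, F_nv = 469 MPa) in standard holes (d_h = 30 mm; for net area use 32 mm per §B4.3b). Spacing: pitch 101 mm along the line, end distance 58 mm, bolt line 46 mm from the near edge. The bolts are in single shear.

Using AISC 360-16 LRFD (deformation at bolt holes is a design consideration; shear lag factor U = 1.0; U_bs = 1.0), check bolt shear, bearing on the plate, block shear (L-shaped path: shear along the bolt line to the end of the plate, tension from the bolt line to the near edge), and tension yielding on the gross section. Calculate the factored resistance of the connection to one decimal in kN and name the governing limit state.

279.5 kN (block shear governs)

Bolt shear: A_b = π(27)²/4 = 572.56 mm². φR_n = 0.75 × 469 × 572.56 × 3 × 1 = 604.2 kN.
Bearing (6 mm plate, F_u = 450 MPa): end bolts L_c = 58 − 30/2 = 43, R_n = min(1.2×43×6×450, 2.4×27×6×450) = 139.32 kN/bolt; interior L_c = 101 − 30 = 71, R_n = 174.96 kN/bolt. φR_n = 0.75 × (1×139.32 + 2×174.96) = 366.9 kN.
Block shear: shear path 1×[58+2×101] = 1×260 mm, A_gv = 1560, A_nv = 1×(260 − 2.5×32)×6 = 1080 mm²; tension to near edge: (46 − 0.5×32)×6 = 180 mm². R_n = min(0.6×450×1080, 0.6×345×1560) + 1.0×450×180 = min(291.6, 322.92) + 81 = 372.6 kN. φR_n = 0.75 × 372.6 = 279.5 kN.
Tension yield (gross): A_g = 270×6 = 1620 mm². φR_n = 0.90 × 345 × 1620 = 503.0 kN.
Governing: min(604.2, 366.9, 279.5, 503.0) = 279.5 kN → block shear.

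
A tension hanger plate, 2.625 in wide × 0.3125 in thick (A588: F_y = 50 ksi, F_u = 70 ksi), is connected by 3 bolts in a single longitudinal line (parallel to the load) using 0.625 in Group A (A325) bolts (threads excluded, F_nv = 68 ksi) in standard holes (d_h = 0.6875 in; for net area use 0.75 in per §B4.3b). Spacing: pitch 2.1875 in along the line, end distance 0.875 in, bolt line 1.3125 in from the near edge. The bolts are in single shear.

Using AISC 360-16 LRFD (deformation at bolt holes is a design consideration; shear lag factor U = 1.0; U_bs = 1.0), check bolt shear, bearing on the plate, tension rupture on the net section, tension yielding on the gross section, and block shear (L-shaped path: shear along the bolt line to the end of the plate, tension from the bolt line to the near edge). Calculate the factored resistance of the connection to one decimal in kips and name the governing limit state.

30.8 kips (net-section rupture governs)

Bolt shear: A_b = π(0.625)²/4 = 0.3068 in². φR_n = 0.75 × 68 × 0.3068 × 3 × 1 = 46.9 kips.
Bearing (0.3125 in plate, F_u = 70 ksi): end bolts L_c = 0.875 − 0.6875/2 = 0.53125, R_n = min(1.2×0.53125×0.3125×70, 2.4×0.625×0.3125×70) = 13.945 kips/bolt; interior L_c = 2.1875 − 0.6875 = 1.5, R_n = 32.813 kips/bolt. φR_n = 0.75 × (1×13.945 + 2×32.813) = 59.7 kips.
Tension rupture (net): A_n = (2.625 − 1×0.75)×0.3125 = 0.58594 in² (U = 1.0, A_e = A_n). φR_n = 0.75 × 70 × 0.58594 = 30.8 kips.
Tension yield (gross): A_g = 2.625×0.3125 = 0.82031 in². φR_n = 0.90 × 50 × 0.82031 = 36.9 kips.
Block shear: shear path 1×[0.875+2×2.1875] = 1×5.25 in, A_gv = 1.6406, A_nv = 1×(5.25 − 2.5×0.75)×0.3125 = 1.0547 in²; tension to near edge: (1.3125 − 0.5×0.75)×0.3125 = 0.29297 in². R_n = min(0.6×70×1.0547, 0.6×50×1.6406) + 1.0×70×0.29297 = min(44.297, 49.218) + 20.508 = 64.805 kips. φR_n = 0.75 × 64.805 = 48.6 kips.
Governing: min(46.9, 59.7, 30.8, 36.9, 48.6) = 30.8 kips → net-section rupture.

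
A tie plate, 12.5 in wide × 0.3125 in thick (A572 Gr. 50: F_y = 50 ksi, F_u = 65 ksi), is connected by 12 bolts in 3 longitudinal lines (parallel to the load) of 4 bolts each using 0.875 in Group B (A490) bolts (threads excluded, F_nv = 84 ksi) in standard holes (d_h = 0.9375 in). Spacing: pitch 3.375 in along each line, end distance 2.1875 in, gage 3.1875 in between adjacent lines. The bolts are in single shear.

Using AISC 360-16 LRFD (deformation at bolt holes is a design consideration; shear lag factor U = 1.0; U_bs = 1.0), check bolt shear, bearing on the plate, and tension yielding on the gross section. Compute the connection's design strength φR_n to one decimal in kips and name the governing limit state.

Bolt shear: A_b = π(0.875)²/4 = 0.60132 in². φR_n = 0.75 × 84 × 0.60132 × 12 × 1 = 454.6 kips.
Bearing (0.3125 in plate, F_u = 65 ksi): end bolts L_c = 2.1875 − 0.9375/2 = 1.71875, R_n = min(1.2×1.71875×0.3125×65, 2.4×0.875×0.3125×65) = 41.895 kips/bolt; interior L_c = 3.375 − 0.9375 = 2.4375, R_n = 42.656 kips/bolt. φR_n = 0.75 × (3×41.895 + 9×42.656) = 382.2 kips.
Tension yield (gross): A_g = 12.5×0.3125 = 3.9063 in². φR_n = 0.90 × 50 × 3.9063 = 175.8 kips.
Governing: min(454.6, 382.2, 175.8) = 175.8 kips → gross-section yield.

175.8 kips (gross-section yield governs)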